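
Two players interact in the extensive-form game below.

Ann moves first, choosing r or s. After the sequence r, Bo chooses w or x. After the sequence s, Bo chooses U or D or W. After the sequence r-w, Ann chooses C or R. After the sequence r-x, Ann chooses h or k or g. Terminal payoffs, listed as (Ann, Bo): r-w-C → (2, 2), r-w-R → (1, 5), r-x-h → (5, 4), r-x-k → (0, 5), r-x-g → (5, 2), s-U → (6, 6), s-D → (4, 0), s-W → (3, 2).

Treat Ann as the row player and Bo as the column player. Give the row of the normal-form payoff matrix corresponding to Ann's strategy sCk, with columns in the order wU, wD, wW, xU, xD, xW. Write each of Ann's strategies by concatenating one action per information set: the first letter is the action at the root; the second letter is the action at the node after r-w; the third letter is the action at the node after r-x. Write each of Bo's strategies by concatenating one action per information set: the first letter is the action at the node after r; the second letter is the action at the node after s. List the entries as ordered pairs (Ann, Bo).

vs wU: Ann plays s → Bo plays U at [s] → (6, 6)
vs wD: Ann plays s → Bo plays D at [s] → (4, 0)
vs wW: Ann plays s → Bo plays W at [s] → (3, 2)
vs xU: Ann plays s → Bo plays U at [s] → (6, 6)
vs xD: Ann plays s → Bo plays D at [s] → (4, 0)
vs xW: Ann plays s → Bo plays W at [s] → (3, 2)

(6,6) (4,0) (3,2) (6,6) (4,0) (3,2)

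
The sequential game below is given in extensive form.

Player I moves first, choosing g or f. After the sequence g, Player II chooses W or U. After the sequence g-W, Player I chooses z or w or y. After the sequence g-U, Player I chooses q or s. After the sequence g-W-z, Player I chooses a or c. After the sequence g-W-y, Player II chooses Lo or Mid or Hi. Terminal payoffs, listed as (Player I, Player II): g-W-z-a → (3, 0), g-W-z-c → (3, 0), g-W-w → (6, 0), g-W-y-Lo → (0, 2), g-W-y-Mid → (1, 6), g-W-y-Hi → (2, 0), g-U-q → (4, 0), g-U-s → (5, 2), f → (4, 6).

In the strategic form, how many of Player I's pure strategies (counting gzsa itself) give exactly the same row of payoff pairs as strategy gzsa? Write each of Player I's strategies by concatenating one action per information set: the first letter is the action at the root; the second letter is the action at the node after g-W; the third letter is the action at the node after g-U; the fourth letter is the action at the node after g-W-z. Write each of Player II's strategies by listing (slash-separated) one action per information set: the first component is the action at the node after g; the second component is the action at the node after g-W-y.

2

Row for gzsa (columns W/Lo, W/Mid, W/Hi, U/Lo, U/Mid, U/Hi): (3,0) (3,0) (3,0) (5,2) (5,2) (5,2).
Every one of Player I's information sets is on the play path for some reply by Player II when Player I follows gzsa.
Even so, gzsc happens to produce the same payoff in every column — so 2 strategies share this row.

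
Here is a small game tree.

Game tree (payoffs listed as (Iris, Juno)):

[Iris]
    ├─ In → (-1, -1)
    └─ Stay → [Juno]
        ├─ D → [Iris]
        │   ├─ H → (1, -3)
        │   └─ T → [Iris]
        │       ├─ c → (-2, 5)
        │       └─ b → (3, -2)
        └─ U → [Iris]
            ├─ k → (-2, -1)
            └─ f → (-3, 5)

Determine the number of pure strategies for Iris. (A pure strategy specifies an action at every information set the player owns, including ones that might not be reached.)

Iris owns the root with actions {In, Stay} — two choices.
Iris owns the node after Stay-D with actions {H, T} — two choices.
Iris owns the node after Stay-U with actions {k, f} — two choices.
Iris owns the node after Stay-D-T with actions {c, b} — two choices.
A pure strategy fixes one action at each information set independently, so the count is the product 2 × 2 × 2 × 2 = 16.
(For reference, Juno has 2 pure strategies, giving a 16×2 normal-form matrix.)

16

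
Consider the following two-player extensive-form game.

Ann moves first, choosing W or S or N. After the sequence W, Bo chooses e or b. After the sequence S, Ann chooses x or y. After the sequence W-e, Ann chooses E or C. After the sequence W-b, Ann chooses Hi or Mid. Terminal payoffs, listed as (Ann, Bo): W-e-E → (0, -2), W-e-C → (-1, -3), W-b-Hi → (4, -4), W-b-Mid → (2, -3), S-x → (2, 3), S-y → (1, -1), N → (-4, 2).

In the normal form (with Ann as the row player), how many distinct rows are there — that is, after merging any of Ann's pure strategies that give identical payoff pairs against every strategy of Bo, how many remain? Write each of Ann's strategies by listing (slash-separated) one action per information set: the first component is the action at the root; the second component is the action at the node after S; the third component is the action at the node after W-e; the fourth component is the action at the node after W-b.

Ann has 24 pure strategies: W/x/E/Hi, W/x/E/Mid, W/x/C/Hi, W/x/C/Mid, W/y/E/Hi, W/y/E/Mid, W/y/C/Hi, W/y/C/Mid, S/x/E/Hi, S/x/E/Mid, S/x/C/Hi, S/x/C/Mid, S/y/E/Hi, S/y/E/Mid, S/y/C/Hi, S/y/C/Mid, N/x/E/Hi, N/x/E/Mid, N/x/C/Hi, N/x/C/Mid, N/y/E/Hi, N/y/E/Mid, N/y/C/Hi, N/y/C/Mid. Columns: e, b.
{W/x/E/Hi, W/y/E/Hi} → row (0,-2) (4,-4)
{W/x/E/Mid, W/y/E/Mid} → row (0,-2) (2,-3)
{W/x/C/Hi, W/y/C/Hi} → row (-1,-3) (4,-4)
{W/x/C/Mid, W/y/C/Mid} → row (-1,-3) (2,-3)
{S/x/E/Hi, S/x/E/Mid, S/x/C/Hi, S/x/C/Mid} → row (2,3) (2,3)
{S/y/E/Hi, S/y/E/Mid, S/y/C/Hi, S/y/C/Mid} → row (1,-1) (1,-1)
{N/x/E/Hi, N/x/E/Mid, N/x/C/Hi, N/x/C/Mid, N/y/E/Hi, N/y/E/Mid, N/y/C/Hi, N/y/C/Mid} → row (-4,2) (-4,2)
That's 7 distinct rows out of 24 strategies.

7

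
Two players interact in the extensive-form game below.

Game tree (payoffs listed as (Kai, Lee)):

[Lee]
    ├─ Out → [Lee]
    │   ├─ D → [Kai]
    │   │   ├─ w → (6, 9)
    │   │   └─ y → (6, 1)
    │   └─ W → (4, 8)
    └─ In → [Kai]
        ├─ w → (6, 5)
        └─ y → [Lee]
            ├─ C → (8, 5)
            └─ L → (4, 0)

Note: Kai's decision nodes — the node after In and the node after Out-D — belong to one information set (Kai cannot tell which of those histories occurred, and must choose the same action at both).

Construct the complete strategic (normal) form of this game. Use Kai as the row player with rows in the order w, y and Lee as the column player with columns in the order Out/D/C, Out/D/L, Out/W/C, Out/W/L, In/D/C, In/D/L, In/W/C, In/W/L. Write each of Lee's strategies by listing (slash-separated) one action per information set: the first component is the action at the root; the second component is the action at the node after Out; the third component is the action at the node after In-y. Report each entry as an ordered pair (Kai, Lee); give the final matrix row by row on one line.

      Out/D/C  Out/D/L  Out/W/C  Out/W/L   In/D/C   In/D/L   In/W/C   In/W/L
   w    (6,9)    (6,9)    (4,8)    (4,8)    (6,5)    (6,5)    (6,5)    (6,5)
   y    (6,1)    (6,1)    (4,8)    (4,8)    (8,5)    (4,0)    (8,5)    (4,0)

w: (6,9) (6,9) (4,8) (4,8) (6,5) (6,5) (6,5) (6,5) | y: (6,1) (6,1) (4,8) (4,8) (8,5) (4,0) (8,5) (4,0)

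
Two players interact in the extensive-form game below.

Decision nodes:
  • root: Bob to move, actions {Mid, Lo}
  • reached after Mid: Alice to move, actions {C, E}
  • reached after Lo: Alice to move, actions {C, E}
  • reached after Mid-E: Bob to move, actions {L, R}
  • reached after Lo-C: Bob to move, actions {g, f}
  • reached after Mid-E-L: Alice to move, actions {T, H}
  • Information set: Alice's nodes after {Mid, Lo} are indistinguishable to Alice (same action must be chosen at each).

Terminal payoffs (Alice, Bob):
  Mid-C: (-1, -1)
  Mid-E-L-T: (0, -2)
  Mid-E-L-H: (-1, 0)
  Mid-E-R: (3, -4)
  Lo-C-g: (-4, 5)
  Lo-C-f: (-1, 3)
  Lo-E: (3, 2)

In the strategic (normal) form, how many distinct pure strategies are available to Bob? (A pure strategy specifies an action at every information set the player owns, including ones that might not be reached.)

8

Bob owns the root with actions {Mid, Lo} — two choices.
Bob owns the node after Mid-E with actions {L, R} — two choices.
Bob owns the node after Lo-C with actions {g, f} — two choices.
A pure strategy fixes one action at each information set independently, so the count is the product 2 × 2 × 2 = 8.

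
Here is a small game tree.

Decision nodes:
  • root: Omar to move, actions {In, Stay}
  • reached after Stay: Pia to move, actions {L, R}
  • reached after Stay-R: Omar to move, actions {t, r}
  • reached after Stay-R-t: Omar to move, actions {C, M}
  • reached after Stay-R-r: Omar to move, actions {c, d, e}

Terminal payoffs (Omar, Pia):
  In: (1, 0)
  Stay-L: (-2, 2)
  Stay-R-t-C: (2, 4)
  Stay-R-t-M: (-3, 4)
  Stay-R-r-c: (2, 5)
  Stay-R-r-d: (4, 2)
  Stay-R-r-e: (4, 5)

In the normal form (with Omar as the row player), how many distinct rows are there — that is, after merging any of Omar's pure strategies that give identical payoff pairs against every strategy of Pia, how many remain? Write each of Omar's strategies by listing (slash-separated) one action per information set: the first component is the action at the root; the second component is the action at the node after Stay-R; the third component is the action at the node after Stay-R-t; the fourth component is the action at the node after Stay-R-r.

6

Omar has 24 pure strategies: In/t/C/c, In/t/C/d, In/t/C/e, In/t/M/c, In/t/M/d, In/t/M/e, In/r/C/c, In/r/C/d, In/r/C/e, In/r/M/c, In/r/M/d, In/r/M/e, Stay/t/C/c, Stay/t/C/d, Stay/t/C/e, Stay/t/M/c, Stay/t/M/d, Stay/t/M/e, Stay/r/C/c, Stay/r/C/d, Stay/r/C/e, Stay/r/M/c, Stay/r/M/d, Stay/r/M/e. Columns: L, R.
{In/t/C/c, In/t/C/d, In/t/C/e, In/t/M/c, In/t/M/d, In/t/M/e, In/r/C/c, In/r/C/d, In/r/C/e, In/r/M/c, In/r/M/d, In/r/M/e} → row (1,0) (1,0)
{Stay/t/C/c, Stay/t/C/d, Stay/t/C/e} → row (-2,2) (2,4)
{Stay/t/M/c, Stay/t/M/d, Stay/t/M/e} → row (-2,2) (-3,4)
{Stay/r/C/c, Stay/r/M/c} → row (-2,2) (2,5)
{Stay/r/C/d, Stay/r/M/d} → row (-2,2) (4,2)
{Stay/r/C/e, Stay/r/M/e} → row (-2,2) (4,5)
That's 6 distinct rows out of 24 strategies.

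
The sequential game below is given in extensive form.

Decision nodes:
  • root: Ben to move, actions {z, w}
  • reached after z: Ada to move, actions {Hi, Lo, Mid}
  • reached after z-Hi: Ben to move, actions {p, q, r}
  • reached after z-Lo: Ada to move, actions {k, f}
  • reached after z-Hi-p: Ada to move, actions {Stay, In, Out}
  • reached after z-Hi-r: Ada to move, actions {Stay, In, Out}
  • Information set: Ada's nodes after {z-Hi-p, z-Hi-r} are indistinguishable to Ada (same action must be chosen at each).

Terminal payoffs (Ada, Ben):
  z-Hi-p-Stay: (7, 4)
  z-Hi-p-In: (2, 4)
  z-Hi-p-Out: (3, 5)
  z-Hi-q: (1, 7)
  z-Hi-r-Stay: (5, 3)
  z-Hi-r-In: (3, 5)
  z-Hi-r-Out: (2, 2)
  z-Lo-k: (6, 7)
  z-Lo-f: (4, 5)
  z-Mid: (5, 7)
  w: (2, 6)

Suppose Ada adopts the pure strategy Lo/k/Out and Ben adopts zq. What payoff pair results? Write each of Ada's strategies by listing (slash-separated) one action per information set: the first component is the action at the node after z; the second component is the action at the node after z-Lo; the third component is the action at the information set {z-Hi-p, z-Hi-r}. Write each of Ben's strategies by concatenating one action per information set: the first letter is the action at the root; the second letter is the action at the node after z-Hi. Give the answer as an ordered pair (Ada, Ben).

Trace the play path from the root:
  Ben plays z
  Ada plays Lo at [z]
  Ada plays k at [z-Lo]
→ terminal payoff (6, 7).
(Ada's choice at the information set {z-Hi-p, z-Hi-r} is never reached on this path, so it doesn't affect the outcome.)

(6, 7)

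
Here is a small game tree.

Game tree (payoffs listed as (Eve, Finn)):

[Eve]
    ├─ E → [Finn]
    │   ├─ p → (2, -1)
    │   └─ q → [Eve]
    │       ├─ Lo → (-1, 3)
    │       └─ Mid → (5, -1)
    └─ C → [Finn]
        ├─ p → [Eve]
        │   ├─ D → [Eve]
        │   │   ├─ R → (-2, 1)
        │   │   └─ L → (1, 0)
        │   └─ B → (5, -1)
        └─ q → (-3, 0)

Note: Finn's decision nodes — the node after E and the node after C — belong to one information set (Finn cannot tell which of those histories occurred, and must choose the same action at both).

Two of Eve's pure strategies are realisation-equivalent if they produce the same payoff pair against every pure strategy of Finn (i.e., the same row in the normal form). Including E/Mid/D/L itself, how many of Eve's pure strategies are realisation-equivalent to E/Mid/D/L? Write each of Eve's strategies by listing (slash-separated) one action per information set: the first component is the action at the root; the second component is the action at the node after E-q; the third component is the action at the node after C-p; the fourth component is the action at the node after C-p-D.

Row for E/Mid/D/L (columns p, q): (2,-1) (5,-1).
Under E/Mid/D/L, Eve's choice at the node after C-p and at the node after C-p-D can never be reached regardless of what Finn does, so varying those choices leaves every outcome unchanged.
Holding the reachable choices fixed and varying the unreachable ones freely already gives 2 × 2 = 4 equivalent strategies.
No other strategy reproduces this row, so those 4 are the full class: E/Mid/D/R, E/Mid/D/L, E/Mid/B/R, E/Mid/B/L.

4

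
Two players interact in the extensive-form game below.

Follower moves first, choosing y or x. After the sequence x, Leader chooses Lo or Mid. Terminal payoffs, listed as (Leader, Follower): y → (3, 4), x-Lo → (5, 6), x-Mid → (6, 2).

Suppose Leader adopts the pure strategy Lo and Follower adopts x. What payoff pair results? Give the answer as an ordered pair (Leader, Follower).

Trace the play path from the root:
  Follower plays x
  Leader plays Lo at [x]
→ terminal payoff (5, 6).

(5, 6)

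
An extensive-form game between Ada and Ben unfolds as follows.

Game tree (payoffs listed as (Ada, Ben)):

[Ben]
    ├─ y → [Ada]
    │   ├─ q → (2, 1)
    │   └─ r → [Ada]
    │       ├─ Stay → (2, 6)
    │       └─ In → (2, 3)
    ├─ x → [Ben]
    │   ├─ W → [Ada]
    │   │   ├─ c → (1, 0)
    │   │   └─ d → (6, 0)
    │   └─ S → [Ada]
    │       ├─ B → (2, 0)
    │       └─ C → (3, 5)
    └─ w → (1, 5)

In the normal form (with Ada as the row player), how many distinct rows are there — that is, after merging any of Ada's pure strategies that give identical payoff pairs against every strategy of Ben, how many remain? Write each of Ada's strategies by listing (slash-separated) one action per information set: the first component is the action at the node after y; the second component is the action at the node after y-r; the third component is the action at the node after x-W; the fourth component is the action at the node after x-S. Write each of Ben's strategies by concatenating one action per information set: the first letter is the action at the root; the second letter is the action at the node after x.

Ada has 16 pure strategies: q/Stay/c/B, q/Stay/c/C, q/Stay/d/B, q/Stay/d/C, q/In/c/B, q/In/c/C, q/In/d/B, q/In/d/C, r/Stay/c/B, r/Stay/c/C, r/Stay/d/B, r/Stay/d/C, r/In/c/B, r/In/c/C, r/In/d/B, r/In/d/C. Columns: yW, yS, xW, xS, wW, wS.
{q/Stay/c/B, q/In/c/B} → row (2,1) (2,1) (1,0) (2,0) (1,5) (1,5)
{q/Stay/c/C, q/In/c/C} → row (2,1) (2,1) (1,0) (3,5) (1,5) (1,5)
{q/Stay/d/B, q/In/d/B} → row (2,1) (2,1) (6,0) (2,0) (1,5) (1,5)
{q/Stay/d/C, q/In/d/C} → row (2,1) (2,1) (6,0) (3,5) (1,5) (1,5)
{r/Stay/c/B} → row (2,6) (2,6) (1,0) (2,0) (1,5) (1,5)
{r/Stay/c/C} → row (2,6) (2,6) (1,0) (3,5) (1,5) (1,5)
{r/Stay/d/B} → row (2,6) (2,6) (6,0) (2,0) (1,5) (1,5)
{r/Stay/d/C} → row (2,6) (2,6) (6,0) (3,5) (1,5) (1,5)
{r/In/c/B} → row (2,3) (2,3) (1,0) (2,0) (1,5) (1,5)
{r/In/c/C} → row (2,3) (2,3) (1,0) (3,5) (1,5) (1,5)
{r/In/d/B} → row (2,3) (2,3) (6,0) (2,0) (1,5) (1,5)
{r/In/d/C} → row (2,3) (2,3) (6,0) (3,5) (1,5) (1,5)
That's 12 distinct rows out of 16 strategies.

12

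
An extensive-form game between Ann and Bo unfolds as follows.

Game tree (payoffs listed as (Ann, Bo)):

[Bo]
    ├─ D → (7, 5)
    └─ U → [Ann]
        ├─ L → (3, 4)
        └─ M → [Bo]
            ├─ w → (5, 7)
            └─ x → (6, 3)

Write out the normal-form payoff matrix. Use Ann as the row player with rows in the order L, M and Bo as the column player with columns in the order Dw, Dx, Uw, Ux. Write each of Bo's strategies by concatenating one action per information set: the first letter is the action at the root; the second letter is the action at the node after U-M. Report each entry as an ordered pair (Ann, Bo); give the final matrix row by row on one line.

L: (7,5) (7,5) (3,4) (3,4) | M: (7,5) (7,5) (5,7) (6,3)

           Dw       Dx       Uw       Ux
   L    (7,5)    (7,5)    (3,4)    (3,4)
   M    (7,5)    (7,5)    (5,7)    (6,3)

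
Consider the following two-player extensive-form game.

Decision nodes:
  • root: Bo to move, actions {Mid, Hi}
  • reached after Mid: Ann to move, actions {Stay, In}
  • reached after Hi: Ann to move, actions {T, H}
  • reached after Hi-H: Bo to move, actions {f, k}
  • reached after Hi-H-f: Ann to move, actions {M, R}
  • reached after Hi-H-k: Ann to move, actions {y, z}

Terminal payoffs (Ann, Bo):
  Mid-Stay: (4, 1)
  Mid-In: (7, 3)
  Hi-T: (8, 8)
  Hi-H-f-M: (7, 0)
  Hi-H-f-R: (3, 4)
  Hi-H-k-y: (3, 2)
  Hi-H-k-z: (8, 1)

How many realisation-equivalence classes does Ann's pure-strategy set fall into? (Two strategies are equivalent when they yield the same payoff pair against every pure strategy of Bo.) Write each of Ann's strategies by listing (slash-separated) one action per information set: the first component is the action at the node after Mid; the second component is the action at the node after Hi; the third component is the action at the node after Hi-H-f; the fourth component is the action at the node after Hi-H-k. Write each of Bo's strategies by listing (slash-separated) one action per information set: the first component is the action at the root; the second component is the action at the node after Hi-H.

10

Ann has 16 pure strategies: Stay/T/M/y, Stay/T/M/z, Stay/T/R/y, Stay/T/R/z, Stay/H/M/y, Stay/H/M/z, Stay/H/R/y, Stay/H/R/z, In/T/M/y, In/T/M/z, In/T/R/y, In/T/R/z, In/H/M/y, In/H/M/z, In/H/R/y, In/H/R/z. Columns: Mid/f, Mid/k, Hi/f, Hi/k.
{Stay/T/M/y, Stay/T/M/z, Stay/T/R/y, Stay/T/R/z} → row (4,1) (4,1) (8,8) (8,8)
{Stay/H/M/y} → row (4,1) (4,1) (7,0) (3,2)
{Stay/H/M/z} → row (4,1) (4,1) (7,0) (8,1)
{Stay/H/R/y} → row (4,1) (4,1) (3,4) (3,2)
{Stay/H/R/z} → row (4,1) (4,1) (3,4) (8,1)
{In/T/M/y, In/T/M/z, In/T/R/y, In/T/R/z} → row (7,3) (7,3) (8,8) (8,8)
{In/H/M/y} → row (7,3) (7,3) (7,0) (3,2)
{In/H/M/z} → row (7,3) (7,3) (7,0) (8,1)
{In/H/R/y} → row (7,3) (7,3) (3,4) (3,2)
{In/H/R/z} → row (7,3) (7,3) (3,4) (8,1)
That's 10 distinct rows out of 16 strategies.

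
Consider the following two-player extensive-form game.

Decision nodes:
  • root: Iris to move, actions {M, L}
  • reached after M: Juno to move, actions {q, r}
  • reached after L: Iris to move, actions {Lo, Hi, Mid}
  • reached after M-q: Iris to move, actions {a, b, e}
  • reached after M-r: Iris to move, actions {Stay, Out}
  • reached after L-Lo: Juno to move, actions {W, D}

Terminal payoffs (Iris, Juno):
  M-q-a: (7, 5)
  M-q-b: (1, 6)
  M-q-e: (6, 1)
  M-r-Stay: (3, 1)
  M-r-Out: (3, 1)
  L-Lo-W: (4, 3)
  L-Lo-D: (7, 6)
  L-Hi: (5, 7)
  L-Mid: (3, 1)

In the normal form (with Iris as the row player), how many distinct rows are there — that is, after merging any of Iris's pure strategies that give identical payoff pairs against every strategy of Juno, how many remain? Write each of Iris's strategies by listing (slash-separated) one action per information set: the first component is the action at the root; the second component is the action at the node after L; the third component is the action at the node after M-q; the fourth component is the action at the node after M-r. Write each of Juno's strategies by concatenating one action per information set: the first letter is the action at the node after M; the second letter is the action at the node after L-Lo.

Iris has 36 pure strategies: M/Lo/a/Stay, M/Lo/a/Out, M/Lo/b/Stay, M/Lo/b/Out, M/Lo/e/Stay, M/Lo/e/Out, M/Hi/a/Stay, M/Hi/a/Out, M/Hi/b/Stay, M/Hi/b/Out, M/Hi/e/Stay, M/Hi/e/Out, M/Mid/a/Stay, M/Mid/a/Out, M/Mid/b/Stay, M/Mid/b/Out, M/Mid/e/Stay, M/Mid/e/Out, L/Lo/a/Stay, L/Lo/a/Out, L/Lo/b/Stay, L/Lo/b/Out, L/Lo/e/Stay, L/Lo/e/Out, L/Hi/a/Stay, L/Hi/a/Out, L/Hi/b/Stay, L/Hi/b/Out, L/Hi/e/Stay, L/Hi/e/Out, L/Mid/a/Stay, L/Mid/a/Out, L/Mid/b/Stay, L/Mid/b/Out, L/Mid/e/Stay, L/Mid/e/Out. Columns: qW, qD, rW, rD.
{M/Lo/a/Stay, M/Lo/a/Out, M/Hi/a/Stay, M/Hi/a/Out, M/Mid/a/Stay, M/Mid/a/Out} → row (7,5) (7,5) (3,1) (3,1)
{M/Lo/b/Stay, M/Lo/b/Out, M/Hi/b/Stay, M/Hi/b/Out, M/Mid/b/Stay, M/Mid/b/Out} → row (1,6) (1,6) (3,1) (3,1)
{M/Lo/e/Stay, M/Lo/e/Out, M/Hi/e/Stay, M/Hi/e/Out, M/Mid/e/Stay, M/Mid/e/Out} → row (6,1) (6,1) (3,1) (3,1)
{L/Lo/a/Stay, L/Lo/a/Out, L/Lo/b/Stay, L/Lo/b/Out, L/Lo/e/Stay, L/Lo/e/Out} → row (4,3) (7,6) (4,3) (7,6)
{L/Hi/a/Stay, L/Hi/a/Out, L/Hi/b/Stay, L/Hi/b/Out, L/Hi/e/Stay, L/Hi/e/Out} → row (5,7) (5,7) (5,7) (5,7)
{L/Mid/a/Stay, L/Mid/a/Out, L/Mid/b/Stay, L/Mid/b/Out, L/Mid/e/Stay, L/Mid/e/Out} → row (3,1) (3,1) (3,1) (3,1)
That's 6 distinct rows out of 36 strategies.

6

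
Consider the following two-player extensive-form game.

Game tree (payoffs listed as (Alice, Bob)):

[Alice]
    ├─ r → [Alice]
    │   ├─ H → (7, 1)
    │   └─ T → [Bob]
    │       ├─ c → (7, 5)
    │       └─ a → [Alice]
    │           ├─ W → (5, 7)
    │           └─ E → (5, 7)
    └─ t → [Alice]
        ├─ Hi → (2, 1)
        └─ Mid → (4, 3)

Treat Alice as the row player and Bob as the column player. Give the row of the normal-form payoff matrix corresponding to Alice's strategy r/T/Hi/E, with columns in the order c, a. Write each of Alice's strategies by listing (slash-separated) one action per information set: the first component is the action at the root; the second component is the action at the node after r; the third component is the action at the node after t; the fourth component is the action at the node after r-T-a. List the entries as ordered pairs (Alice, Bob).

vs c: Alice plays r → Alice plays T at [r] → Bob plays c at [r-T] → (7, 5)
vs a: Alice plays r → Alice plays T at [r] → Bob plays a at [r-T] → Alice plays E at [r-T-a] → (5, 7)

(7,5) (5,7)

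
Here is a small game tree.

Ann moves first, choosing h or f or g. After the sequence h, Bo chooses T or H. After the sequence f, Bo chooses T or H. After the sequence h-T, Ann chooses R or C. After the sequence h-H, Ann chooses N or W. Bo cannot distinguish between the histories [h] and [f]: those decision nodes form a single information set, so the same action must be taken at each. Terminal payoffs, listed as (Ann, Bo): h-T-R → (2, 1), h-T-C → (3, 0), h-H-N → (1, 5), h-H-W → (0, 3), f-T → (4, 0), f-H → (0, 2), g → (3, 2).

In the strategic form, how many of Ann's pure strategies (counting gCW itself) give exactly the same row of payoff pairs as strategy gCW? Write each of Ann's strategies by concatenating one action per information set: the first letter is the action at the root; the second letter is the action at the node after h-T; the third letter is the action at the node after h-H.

4

Row for gCW (columns T, H): (3,2) (3,2).
Under gCW, Ann's choice at the node after h-T and at the node after h-H can never be reached regardless of what Bo does, so varying those choices leaves every outcome unchanged.
Holding the reachable choices fixed and varying the unreachable ones freely already gives 2 × 2 = 4 equivalent strategies.
No other strategy reproduces this row, so those 4 are the full class: gRN, gRW, gCN, gCW.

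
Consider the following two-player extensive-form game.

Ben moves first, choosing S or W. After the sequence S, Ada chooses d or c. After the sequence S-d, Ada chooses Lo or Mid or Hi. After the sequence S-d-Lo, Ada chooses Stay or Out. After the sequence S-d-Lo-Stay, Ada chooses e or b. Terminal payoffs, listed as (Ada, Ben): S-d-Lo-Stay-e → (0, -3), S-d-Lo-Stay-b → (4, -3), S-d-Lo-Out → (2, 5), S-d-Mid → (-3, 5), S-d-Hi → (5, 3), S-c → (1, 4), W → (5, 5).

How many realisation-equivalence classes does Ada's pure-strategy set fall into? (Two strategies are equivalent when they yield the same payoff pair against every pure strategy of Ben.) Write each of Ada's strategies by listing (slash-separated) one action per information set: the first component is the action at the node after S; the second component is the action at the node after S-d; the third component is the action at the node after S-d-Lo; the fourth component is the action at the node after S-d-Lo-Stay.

Ada has 24 pure strategies: d/Lo/Stay/e, d/Lo/Stay/b, d/Lo/Out/e, d/Lo/Out/b, d/Mid/Stay/e, d/Mid/Stay/b, d/Mid/Out/e, d/Mid/Out/b, d/Hi/Stay/e, d/Hi/Stay/b, d/Hi/Out/e, d/Hi/Out/b, c/Lo/Stay/e, c/Lo/Stay/b, c/Lo/Out/e, c/Lo/Out/b, c/Mid/Stay/e, c/Mid/Stay/b, c/Mid/Out/e, c/Mid/Out/b, c/Hi/Stay/e, c/Hi/Stay/b, c/Hi/Out/e, c/Hi/Out/b. Columns: S, W.
{d/Lo/Stay/e} → row (0,-3) (5,5)
{d/Lo/Stay/b} → row (4,-3) (5,5)
{d/Lo/Out/e, d/Lo/Out/b} → row (2,5) (5,5)
{d/Mid/Stay/e, d/Mid/Stay/b, d/Mid/Out/e, d/Mid/Out/b} → row (-3,5) (5,5)
{d/Hi/Stay/e, d/Hi/Stay/b, d/Hi/Out/e, d/Hi/Out/b} → row (5,3) (5,5)
{c/Lo/Stay/e, c/Lo/Stay/b, c/Lo/Out/e, c/Lo/Out/b, c/Mid/Stay/e, c/Mid/Stay/b, c/Mid/Out/e, c/Mid/Out/b, c/Hi/Stay/e, c/Hi/Stay/b, c/Hi/Out/e, c/Hi/Out/b} → row (1,4) (5,5)
That's 6 distinct rows out of 24 strategies.

6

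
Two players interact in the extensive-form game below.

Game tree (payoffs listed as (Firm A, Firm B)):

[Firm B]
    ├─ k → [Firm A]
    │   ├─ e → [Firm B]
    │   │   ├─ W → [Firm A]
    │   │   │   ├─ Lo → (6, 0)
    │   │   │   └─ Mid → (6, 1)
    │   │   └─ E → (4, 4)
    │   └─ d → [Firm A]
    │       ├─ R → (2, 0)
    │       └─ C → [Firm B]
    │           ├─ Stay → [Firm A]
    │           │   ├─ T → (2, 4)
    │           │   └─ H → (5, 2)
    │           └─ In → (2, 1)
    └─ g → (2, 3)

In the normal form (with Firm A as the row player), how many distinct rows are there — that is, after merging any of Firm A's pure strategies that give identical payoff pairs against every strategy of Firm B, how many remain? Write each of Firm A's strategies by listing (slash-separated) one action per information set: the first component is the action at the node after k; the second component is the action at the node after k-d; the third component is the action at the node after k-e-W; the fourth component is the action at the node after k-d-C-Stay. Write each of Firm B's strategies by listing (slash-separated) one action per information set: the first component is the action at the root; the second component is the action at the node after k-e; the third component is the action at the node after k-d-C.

5

Firm A has 16 pure strategies: e/R/Lo/T, e/R/Lo/H, e/R/Mid/T, e/R/Mid/H, e/C/Lo/T, e/C/Lo/H, e/C/Mid/T, e/C/Mid/H, d/R/Lo/T, d/R/Lo/H, d/R/Mid/T, d/R/Mid/H, d/C/Lo/T, d/C/Lo/H, d/C/Mid/T, d/C/Mid/H. Columns: k/W/Stay, k/W/In, k/E/Stay, k/E/In, g/W/Stay, g/W/In, g/E/Stay, g/E/In.
{e/R/Lo/T, e/R/Lo/H, e/C/Lo/T, e/C/Lo/H} → row (6,0) (6,0) (4,4) (4,4) (2,3) (2,3) (2,3) (2,3)
{e/R/Mid/T, e/R/Mid/H, e/C/Mid/T, e/C/Mid/H} → row (6,1) (6,1) (4,4) (4,4) (2,3) (2,3) (2,3) (2,3)
{d/R/Lo/T, d/R/Lo/H, d/R/Mid/T, d/R/Mid/H} → row (2,0) (2,0) (2,0) (2,0) (2,3) (2,3) (2,3) (2,3)
{d/C/Lo/T, d/C/Mid/T} → row (2,4) (2,1) (2,4) (2,1) (2,3) (2,3) (2,3) (2,3)
{d/C/Lo/H, d/C/Mid/H} → row (5,2) (2,1) (5,2) (2,1) (2,3) (2,3) (2,3) (2,3)
That's 5 distinct rows out of 16 strategies.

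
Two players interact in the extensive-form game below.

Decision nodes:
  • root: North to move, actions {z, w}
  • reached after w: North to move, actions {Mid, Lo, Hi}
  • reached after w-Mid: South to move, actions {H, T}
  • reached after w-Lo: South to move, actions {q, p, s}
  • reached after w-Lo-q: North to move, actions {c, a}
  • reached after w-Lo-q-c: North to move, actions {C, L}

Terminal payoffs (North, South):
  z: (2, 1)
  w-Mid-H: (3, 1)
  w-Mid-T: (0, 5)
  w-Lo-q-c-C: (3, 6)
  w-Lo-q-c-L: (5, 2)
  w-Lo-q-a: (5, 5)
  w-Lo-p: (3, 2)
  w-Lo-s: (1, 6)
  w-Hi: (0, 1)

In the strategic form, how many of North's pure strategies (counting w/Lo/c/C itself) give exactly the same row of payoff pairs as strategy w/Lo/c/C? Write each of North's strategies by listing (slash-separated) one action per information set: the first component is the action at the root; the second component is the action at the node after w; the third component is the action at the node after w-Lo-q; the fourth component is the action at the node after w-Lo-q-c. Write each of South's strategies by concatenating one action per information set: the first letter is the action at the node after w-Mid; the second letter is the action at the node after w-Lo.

1

Row for w/Lo/c/C (columns Hq, Hp, Hs, Tq, Tp, Ts): (3,6) (3,2) (1,6) (3,6) (3,2) (1,6).
Every one of North's information sets is on the play path for some reply by South when North follows w/Lo/c/C.
Changing the action at any of them therefore changes at least one column, so only w/Lo/c/C itself gives this row.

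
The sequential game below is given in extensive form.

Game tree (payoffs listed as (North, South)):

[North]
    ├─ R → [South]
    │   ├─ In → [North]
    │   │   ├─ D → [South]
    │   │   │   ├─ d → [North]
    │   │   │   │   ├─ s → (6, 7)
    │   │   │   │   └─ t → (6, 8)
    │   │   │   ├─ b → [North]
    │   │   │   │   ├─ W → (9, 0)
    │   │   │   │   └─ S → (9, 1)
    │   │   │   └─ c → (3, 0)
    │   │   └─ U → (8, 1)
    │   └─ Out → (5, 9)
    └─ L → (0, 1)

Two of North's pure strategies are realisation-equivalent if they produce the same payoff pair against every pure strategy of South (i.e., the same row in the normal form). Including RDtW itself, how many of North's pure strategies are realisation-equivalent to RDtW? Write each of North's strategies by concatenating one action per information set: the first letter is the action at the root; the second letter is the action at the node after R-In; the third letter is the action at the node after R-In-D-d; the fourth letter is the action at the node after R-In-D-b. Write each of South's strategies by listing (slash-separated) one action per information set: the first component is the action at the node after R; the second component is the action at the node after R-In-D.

1

Row for RDtW (columns In/d, In/b, In/c, Out/d, Out/b, Out/c): (6,8) (9,0) (3,0) (5,9) (5,9) (5,9).
Every one of North's information sets is on the play path for some reply by South when North follows RDtW.
Changing the action at any of them therefore changes at least one column, so only RDtW itself gives this row.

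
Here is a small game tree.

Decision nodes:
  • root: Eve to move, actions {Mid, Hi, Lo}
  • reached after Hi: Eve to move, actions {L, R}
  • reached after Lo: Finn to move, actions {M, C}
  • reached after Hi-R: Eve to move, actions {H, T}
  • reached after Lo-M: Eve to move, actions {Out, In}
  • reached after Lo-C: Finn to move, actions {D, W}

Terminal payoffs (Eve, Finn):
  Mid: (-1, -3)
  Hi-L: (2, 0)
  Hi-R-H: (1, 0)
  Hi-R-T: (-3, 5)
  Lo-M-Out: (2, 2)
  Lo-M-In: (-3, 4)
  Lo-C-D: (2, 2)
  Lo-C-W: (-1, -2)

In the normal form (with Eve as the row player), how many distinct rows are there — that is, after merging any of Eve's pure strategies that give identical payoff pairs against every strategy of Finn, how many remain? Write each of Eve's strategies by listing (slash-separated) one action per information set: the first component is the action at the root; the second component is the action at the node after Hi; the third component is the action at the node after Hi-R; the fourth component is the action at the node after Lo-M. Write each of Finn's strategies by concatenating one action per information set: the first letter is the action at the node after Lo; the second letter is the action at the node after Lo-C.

6

Eve has 24 pure strategies: Mid/L/H/Out, Mid/L/H/In, Mid/L/T/Out, Mid/L/T/In, Mid/R/H/Out, Mid/R/H/In, Mid/R/T/Out, Mid/R/T/In, Hi/L/H/Out, Hi/L/H/In, Hi/L/T/Out, Hi/L/T/In, Hi/R/H/Out, Hi/R/H/In, Hi/R/T/Out, Hi/R/T/In, Lo/L/H/Out, Lo/L/H/In, Lo/L/T/Out, Lo/L/T/In, Lo/R/H/Out, Lo/R/H/In, Lo/R/T/Out, Lo/R/T/In. Columns: MD, MW, CD, CW.
{Mid/L/H/Out, Mid/L/H/In, Mid/L/T/Out, Mid/L/T/In, Mid/R/H/Out, Mid/R/H/In, Mid/R/T/Out, Mid/R/T/In} → row (-1,-3) (-1,-3) (-1,-3) (-1,-3)
{Hi/L/H/Out, Hi/L/H/In, Hi/L/T/Out, Hi/L/T/In} → row (2,0) (2,0) (2,0) (2,0)
{Hi/R/H/Out, Hi/R/H/In} → row (1,0) (1,0) (1,0) (1,0)
{Hi/R/T/Out, Hi/R/T/In} → row (-3,5) (-3,5) (-3,5) (-3,5)
{Lo/L/H/Out, Lo/L/T/Out, Lo/R/H/Out, Lo/R/T/Out} → row (2,2) (2,2) (2,2) (-1,-2)
{Lo/L/H/In, Lo/L/T/In, Lo/R/H/In, Lo/R/T/In} → row (-3,4) (-3,4) (2,2) (-1,-2)
That's 6 distinct rows out of 24 strategies.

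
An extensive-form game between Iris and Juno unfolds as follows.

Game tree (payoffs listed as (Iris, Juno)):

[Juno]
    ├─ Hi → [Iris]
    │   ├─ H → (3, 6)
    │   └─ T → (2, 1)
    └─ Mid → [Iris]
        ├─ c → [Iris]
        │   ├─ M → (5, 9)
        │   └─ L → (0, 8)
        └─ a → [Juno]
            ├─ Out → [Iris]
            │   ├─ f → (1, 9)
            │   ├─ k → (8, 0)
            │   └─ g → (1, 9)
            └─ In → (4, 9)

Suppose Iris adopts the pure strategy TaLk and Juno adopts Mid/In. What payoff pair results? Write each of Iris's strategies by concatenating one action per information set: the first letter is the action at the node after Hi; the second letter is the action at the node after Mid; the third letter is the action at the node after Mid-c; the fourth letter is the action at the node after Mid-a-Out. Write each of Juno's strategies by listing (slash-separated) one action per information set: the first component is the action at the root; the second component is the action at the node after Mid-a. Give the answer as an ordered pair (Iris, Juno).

Trace the play path from the root:
  Juno plays Mid
  Iris plays a at [Mid]
  Juno plays In at [Mid-a]
→ terminal payoff (4, 9).
(Iris's choice at the node after Hi is never reached on this path, so it doesn't affect the outcome.)

(4, 9)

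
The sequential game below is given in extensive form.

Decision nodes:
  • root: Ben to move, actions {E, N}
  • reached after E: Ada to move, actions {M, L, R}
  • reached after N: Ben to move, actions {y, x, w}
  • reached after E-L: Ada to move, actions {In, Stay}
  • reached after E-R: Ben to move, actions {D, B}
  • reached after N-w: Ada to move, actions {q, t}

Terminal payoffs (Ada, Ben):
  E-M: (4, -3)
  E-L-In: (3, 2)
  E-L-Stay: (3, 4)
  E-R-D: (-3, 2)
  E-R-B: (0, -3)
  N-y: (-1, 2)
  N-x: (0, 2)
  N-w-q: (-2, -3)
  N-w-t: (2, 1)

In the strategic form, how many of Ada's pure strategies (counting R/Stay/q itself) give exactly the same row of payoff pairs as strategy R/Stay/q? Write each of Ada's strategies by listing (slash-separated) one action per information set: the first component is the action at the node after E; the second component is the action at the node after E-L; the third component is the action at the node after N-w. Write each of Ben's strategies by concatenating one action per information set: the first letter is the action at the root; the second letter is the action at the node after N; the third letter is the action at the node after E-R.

Row for R/Stay/q (columns EyD, EyB, ExD, ExB, EwD, EwB, NyD, NyB, NxD, NxB, NwD, NwB): (-3,2) (0,-3) (-3,2) (0,-3) (-3,2) (0,-3) (-1,2) (-1,2) (0,2) (0,2) (-2,-3) (-2,-3).
Under R/Stay/q, Ada's choice at the node after E-L can never be reached regardless of what Ben does, so varying those choices leaves every outcome unchanged.
Holding the reachable choices fixed and varying the unreachable one freely already gives 2 equivalent strategies.
No other strategy reproduces this row, so those 2 are the full class: R/In/q, R/Stay/q.

2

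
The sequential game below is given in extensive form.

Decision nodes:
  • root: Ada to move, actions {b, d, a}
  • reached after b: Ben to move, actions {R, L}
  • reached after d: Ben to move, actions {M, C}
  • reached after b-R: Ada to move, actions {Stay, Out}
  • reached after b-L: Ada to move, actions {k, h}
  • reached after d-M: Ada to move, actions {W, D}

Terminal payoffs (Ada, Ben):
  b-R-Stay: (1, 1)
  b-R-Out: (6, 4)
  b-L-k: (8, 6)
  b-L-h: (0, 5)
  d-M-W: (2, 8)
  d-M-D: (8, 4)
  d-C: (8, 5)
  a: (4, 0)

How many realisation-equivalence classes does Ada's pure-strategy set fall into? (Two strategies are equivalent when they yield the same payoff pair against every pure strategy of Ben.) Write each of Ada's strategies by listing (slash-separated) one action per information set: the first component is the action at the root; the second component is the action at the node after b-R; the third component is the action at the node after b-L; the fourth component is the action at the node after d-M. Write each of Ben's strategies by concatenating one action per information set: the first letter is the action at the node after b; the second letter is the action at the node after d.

Ada has 24 pure strategies: b/Stay/k/W, b/Stay/k/D, b/Stay/h/W, b/Stay/h/D, b/Out/k/W, b/Out/k/D, b/Out/h/W, b/Out/h/D, d/Stay/k/W, d/Stay/k/D, d/Stay/h/W, d/Stay/h/D, d/Out/k/W, d/Out/k/D, d/Out/h/W, d/Out/h/D, a/Stay/k/W, a/Stay/k/D, a/Stay/h/W, a/Stay/h/D, a/Out/k/W, a/Out/k/D, a/Out/h/W, a/Out/h/D. Columns: RM, RC, LM, LC.
{b/Stay/k/W, b/Stay/k/D} → row (1,1) (1,1) (8,6) (8,6)
{b/Stay/h/W, b/Stay/h/D} → row (1,1) (1,1) (0,5) (0,5)
{b/Out/k/W, b/Out/k/D} → row (6,4) (6,4) (8,6) (8,6)
{b/Out/h/W, b/Out/h/D} → row (6,4) (6,4) (0,5) (0,5)
{d/Stay/k/W, d/Stay/h/W, d/Out/k/W, d/Out/h/W} → row (2,8) (8,5) (2,8) (8,5)
{d/Stay/k/D, d/Stay/h/D, d/Out/k/D, d/Out/h/D} → row (8,4) (8,5) (8,4) (8,5)
{a/Stay/k/W, a/Stay/k/D, a/Stay/h/W, a/Stay/h/D, a/Out/k/W, a/Out/k/D, a/Out/h/W, a/Out/h/D} → row (4,0) (4,0) (4,0) (4,0)
That's 7 distinct rows out of 24 strategies.

7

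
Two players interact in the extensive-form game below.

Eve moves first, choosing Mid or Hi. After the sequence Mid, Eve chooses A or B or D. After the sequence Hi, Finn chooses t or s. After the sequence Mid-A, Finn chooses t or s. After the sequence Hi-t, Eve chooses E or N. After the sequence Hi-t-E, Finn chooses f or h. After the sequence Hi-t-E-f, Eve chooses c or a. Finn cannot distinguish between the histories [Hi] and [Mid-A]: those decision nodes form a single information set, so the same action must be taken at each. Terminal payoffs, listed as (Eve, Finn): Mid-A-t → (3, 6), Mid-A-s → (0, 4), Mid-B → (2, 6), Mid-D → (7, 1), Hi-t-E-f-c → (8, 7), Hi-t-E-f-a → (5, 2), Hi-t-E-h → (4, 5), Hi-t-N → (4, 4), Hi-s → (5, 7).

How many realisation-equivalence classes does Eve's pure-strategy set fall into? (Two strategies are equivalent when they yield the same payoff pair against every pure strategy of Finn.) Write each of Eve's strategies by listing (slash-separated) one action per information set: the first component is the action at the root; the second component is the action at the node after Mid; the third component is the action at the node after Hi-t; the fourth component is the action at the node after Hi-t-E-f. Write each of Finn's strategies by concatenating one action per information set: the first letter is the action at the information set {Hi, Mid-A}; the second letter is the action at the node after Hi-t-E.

Eve has 24 pure strategies: Mid/A/E/c, Mid/A/E/a, Mid/A/N/c, Mid/A/N/a, Mid/B/E/c, Mid/B/E/a, Mid/B/N/c, Mid/B/N/a, Mid/D/E/c, Mid/D/E/a, Mid/D/N/c, Mid/D/N/a, Hi/A/E/c, Hi/A/E/a, Hi/A/N/c, Hi/A/N/a, Hi/B/E/c, Hi/B/E/a, Hi/B/N/c, Hi/B/N/a, Hi/D/E/c, Hi/D/E/a, Hi/D/N/c, Hi/D/N/a. Columns: tf, th, sf, sh.
{Mid/A/E/c, Mid/A/E/a, Mid/A/N/c, Mid/A/N/a} → row (3,6) (3,6) (0,4) (0,4)
{Mid/B/E/c, Mid/B/E/a, Mid/B/N/c, Mid/B/N/a} → row (2,6) (2,6) (2,6) (2,6)
{Mid/D/E/c, Mid/D/E/a, Mid/D/N/c, Mid/D/N/a} → row (7,1) (7,1) (7,1) (7,1)
{Hi/A/E/c, Hi/B/E/c, Hi/D/E/c} → row (8,7) (4,5) (5,7) (5,7)
{Hi/A/E/a, Hi/B/E/a, Hi/D/E/a} → row (5,2) (4,5) (5,7) (5,7)
{Hi/A/N/c, Hi/A/N/a, Hi/B/N/c, Hi/B/N/a, Hi/D/N/c, Hi/D/N/a} → row (4,4) (4,4) (5,7) (5,7)
That's 6 distinct rows out of 24 strategies.

6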